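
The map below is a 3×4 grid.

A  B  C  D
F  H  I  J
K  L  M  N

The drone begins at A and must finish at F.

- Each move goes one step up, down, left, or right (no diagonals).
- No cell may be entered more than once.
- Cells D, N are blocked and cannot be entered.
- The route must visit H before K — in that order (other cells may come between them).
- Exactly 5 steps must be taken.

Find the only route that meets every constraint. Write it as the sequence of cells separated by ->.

The waypoints must appear in the order H, K, with no cell reused.
Route from A: right 1 to B, down 2 to L, left 1 to K, up 1 to F — 5 moves in all.
Check: order respected (H at step 2, K at step 4); 5 moves as required.

A -> B -> H -> L -> K -> F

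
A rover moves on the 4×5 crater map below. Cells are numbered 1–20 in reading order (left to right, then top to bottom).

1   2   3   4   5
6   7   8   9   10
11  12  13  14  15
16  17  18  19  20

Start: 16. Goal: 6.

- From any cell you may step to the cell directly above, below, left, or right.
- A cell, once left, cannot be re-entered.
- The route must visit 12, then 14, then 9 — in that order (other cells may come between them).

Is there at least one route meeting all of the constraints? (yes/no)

yes

One route that works: 16 → 11 → 12 → 13 → 14 → 9 → 8 → 7 → 6.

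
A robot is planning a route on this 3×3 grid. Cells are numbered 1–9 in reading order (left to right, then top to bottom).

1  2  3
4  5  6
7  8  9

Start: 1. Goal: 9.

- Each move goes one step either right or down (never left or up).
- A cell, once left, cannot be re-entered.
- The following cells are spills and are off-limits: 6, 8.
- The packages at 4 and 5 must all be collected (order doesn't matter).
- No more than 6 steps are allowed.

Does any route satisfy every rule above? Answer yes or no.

no

Right/down moves force the required cells to be taken in the order 4, 5. Every right/down route from 5 to 9 runs into a blocked cell, so that leg cannot be completed.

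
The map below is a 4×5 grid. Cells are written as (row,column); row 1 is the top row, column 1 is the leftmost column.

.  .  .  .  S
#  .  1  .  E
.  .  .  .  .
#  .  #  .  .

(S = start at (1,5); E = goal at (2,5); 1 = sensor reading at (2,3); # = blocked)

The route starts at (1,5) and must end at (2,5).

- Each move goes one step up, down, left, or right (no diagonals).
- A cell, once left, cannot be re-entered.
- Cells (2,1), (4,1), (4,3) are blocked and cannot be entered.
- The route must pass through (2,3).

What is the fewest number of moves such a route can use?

Any route passes through (2,3) somewhere between (1,5) and (2,5). Summing Manhattan distances along the two legs ((1,5) → (2,3) → (2,5)) gives a lower bound of 3 + 2 = 5 moves.
A route of 5 moves achieves this: (1,5) → (1,4) → (1,3) → (2,3) → (2,4) → (2,5).
Since 5 matches the lower bound, it is optimal.

5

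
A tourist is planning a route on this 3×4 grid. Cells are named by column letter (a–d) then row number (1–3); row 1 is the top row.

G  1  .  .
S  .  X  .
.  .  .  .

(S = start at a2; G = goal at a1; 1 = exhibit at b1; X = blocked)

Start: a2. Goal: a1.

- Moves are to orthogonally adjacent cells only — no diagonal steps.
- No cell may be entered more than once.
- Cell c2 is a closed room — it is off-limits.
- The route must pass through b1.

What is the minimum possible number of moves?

Any route passes through b1 somewhere between a2 and a1. Summing Manhattan distances along the two legs (a2 → b1 → a1) gives a lower bound of 2 + 1 = 3 moves.
A route of 3 moves achieves this: a2 → b2 → b1 → a1.
Since 3 matches the lower bound, it is optimal.

3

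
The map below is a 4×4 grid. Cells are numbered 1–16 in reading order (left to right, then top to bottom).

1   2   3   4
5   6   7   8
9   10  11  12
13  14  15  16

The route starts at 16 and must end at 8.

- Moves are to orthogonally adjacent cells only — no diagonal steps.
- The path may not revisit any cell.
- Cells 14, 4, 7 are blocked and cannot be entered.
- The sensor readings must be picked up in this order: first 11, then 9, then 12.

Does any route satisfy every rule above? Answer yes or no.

Even ignoring the required order, no revisit-free route from 16 to 8 manages to pass through all of 11, 9, and 12: branching out from 16, every path either misses one of them or, having collected them, can no longer reach 8 without re-entering a cell.

no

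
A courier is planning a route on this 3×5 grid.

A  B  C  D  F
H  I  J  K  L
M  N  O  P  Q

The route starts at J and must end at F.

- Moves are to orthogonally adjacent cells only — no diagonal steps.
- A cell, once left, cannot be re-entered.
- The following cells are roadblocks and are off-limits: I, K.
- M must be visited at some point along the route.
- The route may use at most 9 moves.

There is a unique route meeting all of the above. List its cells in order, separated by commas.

J, O, N, M, H, A, B, C, D, F

Any route must reach M and still end at F within 9 moves, so the order of the required stops is forced.
Route from J: down 1 to O, left 2 to M, up 2 to A, right 4 to F — 9 moves in all.
Check: all required cells visited; 9 ≤ 9 moves.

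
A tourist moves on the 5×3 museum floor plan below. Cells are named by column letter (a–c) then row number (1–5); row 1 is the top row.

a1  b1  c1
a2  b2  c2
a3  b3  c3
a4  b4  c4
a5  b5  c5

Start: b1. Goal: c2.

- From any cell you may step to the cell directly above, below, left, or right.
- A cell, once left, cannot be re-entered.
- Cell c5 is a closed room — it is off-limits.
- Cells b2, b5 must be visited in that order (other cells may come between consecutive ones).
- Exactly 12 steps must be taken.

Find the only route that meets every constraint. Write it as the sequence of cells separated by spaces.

b1 a1 a2 b2 b3 a3 a4 a5 b5 b4 c4 c3 c2

The waypoints must appear in the order b2, b5, with no cell reused.
Route from b1: left 1 to a1, down 1 to a2, right 1 to b2, down 1 to b3, left 1 to a3, down 2 to a5, right 1 to b5, up 1 to b4, right 1 to c4, up 2 to c2 — 12 moves in all.
Check: order respected (b2 at step 3, b5 at step 8); 12 moves as required.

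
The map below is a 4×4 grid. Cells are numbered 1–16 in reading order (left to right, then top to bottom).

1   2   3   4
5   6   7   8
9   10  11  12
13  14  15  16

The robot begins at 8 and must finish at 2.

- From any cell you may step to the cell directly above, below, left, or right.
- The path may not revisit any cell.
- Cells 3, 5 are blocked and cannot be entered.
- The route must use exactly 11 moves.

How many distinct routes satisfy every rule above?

2

Need simple routes of exactly 11 moves from 8 to 2 (Manhattan distance 3, so 4 moves are spent on a detour and 4 undoing it).
Enumerating: 8 12 16 15 14 13 9 10 11 7 6 2 | 8 7 11 12 16 15 14 13 9 10 6 2.
That gives 2 routes.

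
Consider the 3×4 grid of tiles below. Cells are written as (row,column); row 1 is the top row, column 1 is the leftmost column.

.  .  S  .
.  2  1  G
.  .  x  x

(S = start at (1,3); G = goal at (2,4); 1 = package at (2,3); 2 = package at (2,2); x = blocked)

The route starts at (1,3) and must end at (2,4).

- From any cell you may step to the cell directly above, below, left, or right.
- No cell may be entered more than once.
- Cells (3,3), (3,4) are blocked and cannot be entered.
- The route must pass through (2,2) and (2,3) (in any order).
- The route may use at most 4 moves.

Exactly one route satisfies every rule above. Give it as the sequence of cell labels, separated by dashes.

The budget equals the shortest possible length, so every move has to be on a shortest route through the required cells.
Route from (1,3): left 1 to (1,2), down 1 to (2,2), right 2 to (2,4) — 4 moves in all.
Check: all required cells visited; 4 ≤ 4 moves.

(1,3) - (1,2) - (2,2) - (2,3) - (2,4)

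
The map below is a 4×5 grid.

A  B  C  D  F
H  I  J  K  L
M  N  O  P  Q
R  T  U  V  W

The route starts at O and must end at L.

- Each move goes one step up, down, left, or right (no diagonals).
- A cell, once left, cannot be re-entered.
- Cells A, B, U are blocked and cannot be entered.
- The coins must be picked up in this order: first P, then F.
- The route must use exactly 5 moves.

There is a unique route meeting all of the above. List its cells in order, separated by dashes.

The waypoints must appear in the order P, F, with no cell reused.
Route from O: right to P, 2× up (reaching D), right to F, down to L — 5 moves in all.
Check: order respected (P at step 1, F at step 4); 5 moves as required.

O - P - K - D - F - L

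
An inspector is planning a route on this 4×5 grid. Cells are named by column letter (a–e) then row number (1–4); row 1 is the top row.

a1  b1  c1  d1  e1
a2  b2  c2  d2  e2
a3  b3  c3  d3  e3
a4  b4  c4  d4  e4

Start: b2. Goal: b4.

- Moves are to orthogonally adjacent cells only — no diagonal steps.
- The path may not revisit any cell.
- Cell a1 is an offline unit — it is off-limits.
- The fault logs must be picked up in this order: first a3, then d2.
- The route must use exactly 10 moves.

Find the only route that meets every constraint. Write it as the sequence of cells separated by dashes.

b2 - a2 - a3 - b3 - c3 - c2 - d2 - d3 - d4 - c4 - b4

The waypoints must appear in the order a3, d2, with no cell reused.
Route from b2: left to a2, down to a3, 2× right (reaching c3), up to c2, right to d2, 2× down (reaching d4), 2× left (reaching b4) — 10 moves in all.
Check: order respected (a3 at step 2, d2 at step 6); 10 moves as required.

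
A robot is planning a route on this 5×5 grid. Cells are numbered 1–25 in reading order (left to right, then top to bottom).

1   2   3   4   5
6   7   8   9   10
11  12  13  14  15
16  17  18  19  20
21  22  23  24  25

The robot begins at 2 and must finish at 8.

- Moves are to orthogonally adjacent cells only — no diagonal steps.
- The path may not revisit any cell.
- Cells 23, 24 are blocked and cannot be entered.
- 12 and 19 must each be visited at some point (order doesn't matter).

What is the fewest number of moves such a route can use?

8

Any route passes through 12 and 19 in some order between 2 and 8. Summing Manhattan distances along each leg and taking the cheapest ordering (2 → 12 → 19 → 8) gives a lower bound of 2 + 3 + 3 = 8 moves.
A route of 8 moves achieves this: 2 → 7 → 12 → 17 → 18 → 19 → 14 → 9 → 8.
Since 8 matches the lower bound, it is optimal.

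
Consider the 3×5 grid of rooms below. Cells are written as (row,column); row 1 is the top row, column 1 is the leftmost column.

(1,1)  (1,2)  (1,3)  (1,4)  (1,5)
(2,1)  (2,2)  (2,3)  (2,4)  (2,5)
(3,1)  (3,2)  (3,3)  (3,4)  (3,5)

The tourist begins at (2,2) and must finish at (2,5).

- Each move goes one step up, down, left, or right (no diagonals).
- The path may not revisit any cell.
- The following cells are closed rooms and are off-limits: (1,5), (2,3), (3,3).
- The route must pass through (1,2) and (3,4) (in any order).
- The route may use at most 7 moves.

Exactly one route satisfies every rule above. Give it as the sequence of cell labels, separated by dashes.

The budget equals the shortest possible length, so every move has to be on a shortest route through the required cells.
Route from (2,2): up 1 to (1,2), right 2 to (1,4), down 2 to (3,4), right 1 to (3,5), up 1 to (2,5) — 7 moves in all.
Check: all required cells visited; 7 ≤ 7 moves.

(2,2) - (1,2) - (1,3) - (1,4) - (2,4) - (3,4) - (3,5) - (2,5)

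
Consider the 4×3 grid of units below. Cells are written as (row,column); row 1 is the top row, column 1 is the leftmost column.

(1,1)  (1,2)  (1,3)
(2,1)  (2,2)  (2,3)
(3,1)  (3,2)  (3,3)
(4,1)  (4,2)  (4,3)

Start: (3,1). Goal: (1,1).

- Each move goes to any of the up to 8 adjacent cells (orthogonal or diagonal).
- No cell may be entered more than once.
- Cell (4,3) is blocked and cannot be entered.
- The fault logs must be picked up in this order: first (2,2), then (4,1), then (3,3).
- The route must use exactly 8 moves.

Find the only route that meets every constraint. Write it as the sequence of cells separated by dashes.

The waypoints must appear in the order (2,2), (4,1), (3,3), with no cell reused.
Route from (3,1): up-right 1 to (2,2), down 1 to (3,2), down-left 1 to (4,1), right 1 to (4,2), up-right 1 to (3,3), up 1 to (2,3), up-left 1 to (1,2), left 1 to (1,1) — 8 moves in all.
Check: order respected ((2,2) at step 1, (4,1) at step 3, (3,3) at step 5); 8 moves as required.

(3,1) - (2,2) - (3,2) - (4,1) - (4,2) - (3,3) - (2,3) - (1,2) - (1,1)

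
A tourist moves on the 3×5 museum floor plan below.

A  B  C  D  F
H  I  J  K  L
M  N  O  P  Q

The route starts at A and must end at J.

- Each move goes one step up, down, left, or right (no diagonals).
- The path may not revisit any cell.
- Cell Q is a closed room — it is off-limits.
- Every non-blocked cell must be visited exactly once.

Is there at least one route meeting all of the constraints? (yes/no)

One route that works: A → H → M → N → I → B → C → D → F → L → K → P → O → J.

yes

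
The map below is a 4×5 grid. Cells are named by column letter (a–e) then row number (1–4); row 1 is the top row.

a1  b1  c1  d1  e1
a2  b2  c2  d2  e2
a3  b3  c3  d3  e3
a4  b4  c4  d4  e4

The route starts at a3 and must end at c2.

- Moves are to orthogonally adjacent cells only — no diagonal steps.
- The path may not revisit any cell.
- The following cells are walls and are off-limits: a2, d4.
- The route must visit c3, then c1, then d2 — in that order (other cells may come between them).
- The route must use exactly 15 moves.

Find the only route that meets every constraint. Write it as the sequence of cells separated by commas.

The waypoints must appear in the order c3, c1, d2, with no cell reused.
Route from a3: down 1 to a4, right 2 to c4, up 1 to c3, left 1 to b3, up 2 to b1, right 3 to e1, down 2 to e3, left 1 to d3, up 1 to d2, left 1 to c2 — 15 moves in all.
Check: order respected (c3 at step 4, c1 at step 8, d2 at step 14); 15 moves as required.

a3, a4, b4, c4, c3, b3, b2, b1, c1, d1, e1, e2, e3, d3, d2, c2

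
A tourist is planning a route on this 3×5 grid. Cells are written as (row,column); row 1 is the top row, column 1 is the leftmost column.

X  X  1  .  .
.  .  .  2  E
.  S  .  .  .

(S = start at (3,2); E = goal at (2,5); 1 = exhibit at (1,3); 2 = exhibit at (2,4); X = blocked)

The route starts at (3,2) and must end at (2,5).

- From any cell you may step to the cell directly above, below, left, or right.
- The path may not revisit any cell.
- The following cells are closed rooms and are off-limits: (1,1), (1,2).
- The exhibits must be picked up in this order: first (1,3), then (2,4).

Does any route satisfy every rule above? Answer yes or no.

yes

One route that works: (3,2) → (2,2) → (2,3) → (1,3) → (1,4) → (2,4) → (2,5).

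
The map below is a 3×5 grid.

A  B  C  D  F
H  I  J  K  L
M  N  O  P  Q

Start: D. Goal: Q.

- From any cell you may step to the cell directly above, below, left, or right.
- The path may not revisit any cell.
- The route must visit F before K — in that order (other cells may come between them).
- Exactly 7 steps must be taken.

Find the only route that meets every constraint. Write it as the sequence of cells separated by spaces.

D F L K J O P Q

The waypoints must appear in the order F, K, with no cell reused.
Route from D: right to F, down to L, 2× left (reaching J), down to O, 2× right (reaching Q) — 7 moves in all.
Check: order respected (F at step 1, K at step 3); 7 moves as required.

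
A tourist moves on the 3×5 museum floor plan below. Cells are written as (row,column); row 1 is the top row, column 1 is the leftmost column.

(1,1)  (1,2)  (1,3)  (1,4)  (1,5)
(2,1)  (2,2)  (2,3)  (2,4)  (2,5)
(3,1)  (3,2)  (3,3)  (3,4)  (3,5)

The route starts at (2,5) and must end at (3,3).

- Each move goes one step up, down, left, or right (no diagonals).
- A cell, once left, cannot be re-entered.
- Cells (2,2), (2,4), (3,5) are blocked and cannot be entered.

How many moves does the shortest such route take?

5

The Manhattan distance from (2,5) to (3,3) is |2−3| + |5−3| = 3, so at least 3 moves are needed.
That bound ignores the blocked cells. Measuring each leg by the fewest moves that actually steer around them ((2,5)→(3,3): 5) raises the lower bound to 5.
A route of 5 moves exists: (2,5) → (1,5) → (1,4) → (1,3) → (2,3) → (3,3).
Since 5 matches that lower bound, it is optimal.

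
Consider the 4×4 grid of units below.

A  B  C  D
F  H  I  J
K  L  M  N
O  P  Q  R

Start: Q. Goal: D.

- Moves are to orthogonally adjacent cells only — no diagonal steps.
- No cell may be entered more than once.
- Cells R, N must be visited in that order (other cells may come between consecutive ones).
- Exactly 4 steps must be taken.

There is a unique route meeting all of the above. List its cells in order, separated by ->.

Q -> R -> N -> J -> D

The waypoints must appear in the order R, N, with no cell reused.
Route from Q: right to R, 3× up (reaching D) — 4 moves in all.
Check: order respected (R at step 1, N at step 2); 4 moves as required.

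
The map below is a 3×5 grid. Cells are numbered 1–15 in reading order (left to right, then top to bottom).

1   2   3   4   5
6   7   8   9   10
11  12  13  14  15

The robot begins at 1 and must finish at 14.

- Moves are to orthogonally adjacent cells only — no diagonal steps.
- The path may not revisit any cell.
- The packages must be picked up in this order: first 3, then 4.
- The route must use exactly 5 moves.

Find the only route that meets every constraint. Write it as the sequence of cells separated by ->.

1 -> 2 -> 3 -> 4 -> 9 -> 14

The waypoints must appear in the order 3, 4, with no cell reused.
Route from 1: right 3 to 4, down 2 to 14 — 5 moves in all.
Check: order respected (3 at step 2, 4 at step 3); 5 moves as required.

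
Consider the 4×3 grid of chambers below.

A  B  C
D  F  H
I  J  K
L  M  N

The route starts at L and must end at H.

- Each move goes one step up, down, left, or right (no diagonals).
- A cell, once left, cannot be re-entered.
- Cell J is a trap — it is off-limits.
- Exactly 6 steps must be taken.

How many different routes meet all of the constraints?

3

Need simple routes of exactly 6 moves from L to H (Manhattan distance 4, so 1 moves are spent on a detour and 1 undoing it).
Enumerating: L I D A B F H | L I D A B C H | L I D F B C H.
That gives 3 routes.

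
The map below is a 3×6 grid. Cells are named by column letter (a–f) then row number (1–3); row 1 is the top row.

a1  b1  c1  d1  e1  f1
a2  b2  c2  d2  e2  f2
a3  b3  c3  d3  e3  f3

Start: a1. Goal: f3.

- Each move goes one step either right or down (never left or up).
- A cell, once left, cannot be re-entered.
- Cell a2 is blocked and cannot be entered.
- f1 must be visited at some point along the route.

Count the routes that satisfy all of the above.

1

A right/down-only route from a1 to f3 makes exactly 2 down-moves and 5 right-moves in some order.
With no other constraints that would be C(7,2) = 21 routes.
Split at f1 and multiply the segment counts (each segment already excludes blocked cells): a1→f1: 1; f1→f3: 1; product = 1.
That gives 1 route.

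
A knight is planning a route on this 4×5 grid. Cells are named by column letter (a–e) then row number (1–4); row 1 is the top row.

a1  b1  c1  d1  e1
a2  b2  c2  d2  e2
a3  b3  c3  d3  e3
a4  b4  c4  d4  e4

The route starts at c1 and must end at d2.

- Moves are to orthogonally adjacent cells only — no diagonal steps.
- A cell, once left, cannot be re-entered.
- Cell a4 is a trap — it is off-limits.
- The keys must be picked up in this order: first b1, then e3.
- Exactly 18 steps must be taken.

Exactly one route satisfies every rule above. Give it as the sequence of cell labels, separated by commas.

c1, c2, b2, b1, a1, a2, a3, b3, b4, c4, c3, d3, d4, e4, e3, e2, e1, d1, d2

The waypoints must appear in the order b1, e3, with no cell reused.
Route from c1: down to c2, left to b2, up to b1, left to a1, 2× down (reaching a3), right to b3, down to b4, right to c4, up to c3, right to d3, down to d4, right to e4, 3× up (reaching e1), left to d1, down to d2 — 18 moves in all.
Check: order respected (b1 at step 3, e3 at step 14); 18 moves as required.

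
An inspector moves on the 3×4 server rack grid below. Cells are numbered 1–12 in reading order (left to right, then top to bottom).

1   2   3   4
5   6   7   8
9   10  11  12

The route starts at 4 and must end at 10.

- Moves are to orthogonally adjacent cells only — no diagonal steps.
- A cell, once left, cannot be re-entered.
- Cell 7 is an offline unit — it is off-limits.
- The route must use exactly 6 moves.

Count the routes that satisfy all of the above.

3

Need simple routes of exactly 6 moves from 4 to 10 (Manhattan distance 4, so 1 moves are spent on a detour and 1 undoing it).
Enumerating: 4 3 2 6 5 9 10 | 4 3 2 1 5 9 10 | 4 3 2 1 5 6 10.
That gives 3 routes.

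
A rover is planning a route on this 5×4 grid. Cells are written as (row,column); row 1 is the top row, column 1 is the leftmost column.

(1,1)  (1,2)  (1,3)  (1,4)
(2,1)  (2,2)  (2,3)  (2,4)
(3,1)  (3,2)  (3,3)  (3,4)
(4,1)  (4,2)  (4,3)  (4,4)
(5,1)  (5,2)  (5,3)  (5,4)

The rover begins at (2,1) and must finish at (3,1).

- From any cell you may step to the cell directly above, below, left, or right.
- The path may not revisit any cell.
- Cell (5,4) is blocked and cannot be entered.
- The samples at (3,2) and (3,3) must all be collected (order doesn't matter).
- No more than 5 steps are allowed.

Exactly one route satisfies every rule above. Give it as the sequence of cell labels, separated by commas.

Any route must reach (3,2) and (3,3) and still end at (3,1) within 5 moves, so the order of the required stops is forced.
Route from (2,1): right 2 to (2,3), down 1 to (3,3), left 2 to (3,1) — 5 moves in all.
Check: all required cells visited; 5 ≤ 5 moves.

(2,1), (2,2), (2,3), (3,3), (3,2), (3,1)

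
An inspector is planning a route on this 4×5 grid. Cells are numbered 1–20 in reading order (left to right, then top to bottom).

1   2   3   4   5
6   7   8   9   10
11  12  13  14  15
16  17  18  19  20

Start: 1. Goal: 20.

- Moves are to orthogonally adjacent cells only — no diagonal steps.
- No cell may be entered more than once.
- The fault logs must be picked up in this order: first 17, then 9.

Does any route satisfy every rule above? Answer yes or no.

One route that works: 1 → 6 → 11 → 16 → 17 → 12 → 7 → 8 → 9 → 14 → 19 → 20.

yes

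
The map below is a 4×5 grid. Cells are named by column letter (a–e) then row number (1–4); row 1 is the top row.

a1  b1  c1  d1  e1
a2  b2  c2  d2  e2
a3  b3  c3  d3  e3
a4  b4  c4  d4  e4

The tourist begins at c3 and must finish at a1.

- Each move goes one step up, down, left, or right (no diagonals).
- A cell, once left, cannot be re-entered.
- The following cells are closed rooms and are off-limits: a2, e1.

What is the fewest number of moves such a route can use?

4

The Manhattan distance from c3 to a1 is |3−1| + |3−1| = 4, so at least 4 moves are needed.
A route of 4 moves achieves this: c3 → c2 → c1 → b1 → a1.
Since 4 matches the lower bound, it is optimal.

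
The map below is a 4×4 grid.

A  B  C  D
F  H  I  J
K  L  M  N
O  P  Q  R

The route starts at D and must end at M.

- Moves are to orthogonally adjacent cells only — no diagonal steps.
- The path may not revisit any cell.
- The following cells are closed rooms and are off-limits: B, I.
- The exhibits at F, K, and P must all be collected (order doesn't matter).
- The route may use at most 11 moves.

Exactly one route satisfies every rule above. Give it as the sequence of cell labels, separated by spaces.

D J N R Q P O K F H L M

The 11-move cap with required stops at F, K, P leaves no slack for detours.
Route from D: down 3 to R, left 3 to O, up 2 to F, right 1 to H, down 1 to L, right 1 to M — 11 moves in all.
Check: all required cells visited; 11 ≤ 11 moves.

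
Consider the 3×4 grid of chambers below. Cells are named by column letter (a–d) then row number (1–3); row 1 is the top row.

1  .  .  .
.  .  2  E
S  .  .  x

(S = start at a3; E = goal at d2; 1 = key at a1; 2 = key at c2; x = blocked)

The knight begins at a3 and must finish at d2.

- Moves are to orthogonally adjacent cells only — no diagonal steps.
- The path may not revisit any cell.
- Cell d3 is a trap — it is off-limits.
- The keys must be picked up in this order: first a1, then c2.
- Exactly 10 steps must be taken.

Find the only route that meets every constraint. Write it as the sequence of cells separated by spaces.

The waypoints must appear in the order a1, c2, with no cell reused.
Route from a3: 2× up (reaching a1), right to b1, 2× down (reaching b3), right to c3, 2× up (reaching c1), right to d1, down to d2 — 10 moves in all.
Check: order respected (1 at step 2, 2 at step 7); 10 moves as required.

a3 a2 a1 b1 b2 b3 c3 c2 c1 d1 d2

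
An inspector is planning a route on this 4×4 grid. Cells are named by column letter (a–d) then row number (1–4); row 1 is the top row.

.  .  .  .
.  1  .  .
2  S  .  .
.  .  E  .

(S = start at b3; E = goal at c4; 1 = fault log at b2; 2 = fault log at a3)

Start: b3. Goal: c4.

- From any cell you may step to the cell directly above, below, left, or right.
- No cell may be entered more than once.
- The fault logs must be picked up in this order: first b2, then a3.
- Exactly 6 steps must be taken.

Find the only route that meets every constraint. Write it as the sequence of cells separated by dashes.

The waypoints must appear in the order b2, a3, with no cell reused.
Route from b3: up to b2, left to a2, 2× down (reaching a4), 2× right (reaching c4) — 6 moves in all.
Check: order respected (1 at step 1, 2 at step 3); 6 moves as required.

b3 - b2 - a2 - a3 - a4 - b4 - c4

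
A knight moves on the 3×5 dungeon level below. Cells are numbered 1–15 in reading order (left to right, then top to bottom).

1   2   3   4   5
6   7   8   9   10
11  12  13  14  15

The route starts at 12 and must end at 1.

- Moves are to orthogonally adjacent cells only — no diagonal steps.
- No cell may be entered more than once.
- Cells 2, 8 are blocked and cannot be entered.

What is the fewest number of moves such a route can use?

The Manhattan distance from 12 to 1 is |3−1| + |2−1| = 3, so at least 3 moves are needed.
A route of 3 moves achieves this: 12 → 7 → 6 → 1.
Since 3 matches the lower bound, it is optimal.

3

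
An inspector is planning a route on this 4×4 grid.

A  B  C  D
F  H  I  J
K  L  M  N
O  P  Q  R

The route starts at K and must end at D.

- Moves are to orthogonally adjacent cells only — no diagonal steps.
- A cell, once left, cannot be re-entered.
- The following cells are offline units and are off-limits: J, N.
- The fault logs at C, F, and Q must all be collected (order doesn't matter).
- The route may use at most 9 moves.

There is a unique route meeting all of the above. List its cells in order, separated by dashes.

Any route must reach C, F, and Q and still end at D within 9 moves, so the order of the required stops is forced.
Route from K: up to F, right to H, 2× down (reaching P), right to Q, 3× up (reaching C), right to D — 9 moves in all.
Check: all required cells visited; 9 ≤ 9 moves.

K - F - H - L - P - Q - M - I - C - D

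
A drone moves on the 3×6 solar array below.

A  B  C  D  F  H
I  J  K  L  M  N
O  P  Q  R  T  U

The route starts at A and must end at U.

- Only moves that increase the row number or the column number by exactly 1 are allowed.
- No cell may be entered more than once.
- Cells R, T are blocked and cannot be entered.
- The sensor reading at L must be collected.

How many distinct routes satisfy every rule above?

A right/down-only route from A to U makes exactly 2 down-moves and 5 right-moves in some order.
With no other constraints that would be C(7,2) = 21 routes.
Split at L and multiply the segment counts (each segment already excludes blocked cells): A→L: 4; L→U: 1; product = 4.
That gives 4 routes.

4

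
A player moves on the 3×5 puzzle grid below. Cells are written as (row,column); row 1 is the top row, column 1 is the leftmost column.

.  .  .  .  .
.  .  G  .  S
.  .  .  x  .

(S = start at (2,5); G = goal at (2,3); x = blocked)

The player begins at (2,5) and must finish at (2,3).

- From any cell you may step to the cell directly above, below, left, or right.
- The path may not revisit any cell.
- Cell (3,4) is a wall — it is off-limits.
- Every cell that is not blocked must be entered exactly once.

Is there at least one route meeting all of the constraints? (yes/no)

no

Cell (3,5) has only one open neighbour but is neither the start nor the goal, so a Hamiltonian route would have to both enter and leave it through the same neighbour — impossible without revisiting.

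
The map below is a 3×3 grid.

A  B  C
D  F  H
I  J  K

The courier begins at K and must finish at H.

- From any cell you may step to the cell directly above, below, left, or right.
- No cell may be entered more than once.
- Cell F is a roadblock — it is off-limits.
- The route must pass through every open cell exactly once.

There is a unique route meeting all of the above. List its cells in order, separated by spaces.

Need to visit all 8 open cells exactly once, starting at K and ending at H.
Cell B has only two open neighbours (A and C), so the path must pass straight through it: one of those is the cell it's entered from and the other is where it exits.
Route from K: left 2 to I, up 2 to A, right 2 to C, down 1 to H — 7 moves in all.
Check: all 8 open cells covered.

K J I D A B C H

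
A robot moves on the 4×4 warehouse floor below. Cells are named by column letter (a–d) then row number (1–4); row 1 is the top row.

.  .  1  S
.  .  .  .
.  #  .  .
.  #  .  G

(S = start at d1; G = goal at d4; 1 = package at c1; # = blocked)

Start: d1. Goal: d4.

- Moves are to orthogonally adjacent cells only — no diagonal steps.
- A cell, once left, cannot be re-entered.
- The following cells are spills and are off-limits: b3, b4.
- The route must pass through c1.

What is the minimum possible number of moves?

Any route passes through c1 somewhere between d1 and d4. Summing Manhattan distances along the two legs (d1 → c1 → d4) gives a lower bound of 1 + 4 = 5 moves.
A route of 5 moves achieves this: d1 → c1 → c2 → c3 → c4 → d4.
Since 5 matches the lower bound, it is optimal.

5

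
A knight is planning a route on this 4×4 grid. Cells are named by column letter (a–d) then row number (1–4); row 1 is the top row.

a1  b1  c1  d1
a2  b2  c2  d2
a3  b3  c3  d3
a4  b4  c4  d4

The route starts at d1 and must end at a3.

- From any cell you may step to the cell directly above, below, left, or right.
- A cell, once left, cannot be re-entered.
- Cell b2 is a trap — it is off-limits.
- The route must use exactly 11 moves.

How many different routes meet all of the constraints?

Need simple routes of exactly 11 moves from d1 to a3 (Manhattan distance 5, so 3 moves are spent on a detour and 3 undoing it).
Enumerating: d1 d2 d3 d4 c4 c3 c2 c1 b1 a1 a2 a3 | d1 c1 c2 d2 d3 d4 c4 c3 b3 b4 a4 a3.
That gives 2 routes.

2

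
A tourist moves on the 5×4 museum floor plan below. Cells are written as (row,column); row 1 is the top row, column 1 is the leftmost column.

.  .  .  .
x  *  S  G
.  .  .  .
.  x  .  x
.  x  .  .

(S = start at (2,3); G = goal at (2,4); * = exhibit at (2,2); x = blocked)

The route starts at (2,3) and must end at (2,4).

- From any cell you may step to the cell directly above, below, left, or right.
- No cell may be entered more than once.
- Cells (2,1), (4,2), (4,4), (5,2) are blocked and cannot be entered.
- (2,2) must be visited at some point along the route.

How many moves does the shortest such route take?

5

Any route passes through (2,2) somewhere between (2,3) and (2,4). Summing Manhattan distances along the two legs ((2,3) → (2,2) → (2,4)) gives a lower bound of 1 + 2 = 3 moves.
The shortest route satisfying every rule uses 5 moves: (2,3) → (2,2) → (1,2) → (1,3) → (1,4) → (2,4).
The no-revisit rule (legs can't share cells) pushes the minimum above the 3-move bound; an exhaustive check rules out every length from 3 to 4, leaving 5 as the minimum.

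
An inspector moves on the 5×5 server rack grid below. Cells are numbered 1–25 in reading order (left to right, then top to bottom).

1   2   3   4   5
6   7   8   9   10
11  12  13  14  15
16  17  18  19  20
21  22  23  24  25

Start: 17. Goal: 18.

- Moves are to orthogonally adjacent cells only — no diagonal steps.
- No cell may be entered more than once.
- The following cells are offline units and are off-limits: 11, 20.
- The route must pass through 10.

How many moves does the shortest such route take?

Any route passes through 10 somewhere between 17 and 18. Summing Manhattan distances along the two legs (17 → 10 → 18) gives a lower bound of 5 + 4 = 9 moves.
A route of 9 moves achieves this: 17 → 12 → 7 → 8 → 9 → 10 → 15 → 14 → 19 → 18.
Since 9 matches the lower bound, it is optimal.

9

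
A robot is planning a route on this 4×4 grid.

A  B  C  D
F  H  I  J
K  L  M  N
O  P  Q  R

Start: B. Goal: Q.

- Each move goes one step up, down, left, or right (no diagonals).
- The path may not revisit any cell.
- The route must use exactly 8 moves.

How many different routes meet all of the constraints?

Need simple routes of exactly 8 moves from B to Q (Manhattan distance 4, so 2 moves are spent on a detour and 2 undoing it).
Branch systematically from the start, pruning whenever the remaining move budget drops below the Manhattan distance to Q or differs from it in parity. Grouping the completions by first move — via H: 7; via A: 9; via C: 12 — and summing: 7 + 9 + 12 = 28.
That gives 28 routes.

28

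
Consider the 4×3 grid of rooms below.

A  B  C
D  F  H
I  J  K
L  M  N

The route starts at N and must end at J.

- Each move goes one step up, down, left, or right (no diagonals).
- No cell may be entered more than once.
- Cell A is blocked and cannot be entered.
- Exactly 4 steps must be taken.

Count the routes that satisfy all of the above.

2

Need simple routes of exactly 4 moves from N to J (Manhattan distance 2, so 1 moves are spent on a detour and 1 undoing it).
Enumerating: N K H F J | N M L I J.
That gives 2 routes.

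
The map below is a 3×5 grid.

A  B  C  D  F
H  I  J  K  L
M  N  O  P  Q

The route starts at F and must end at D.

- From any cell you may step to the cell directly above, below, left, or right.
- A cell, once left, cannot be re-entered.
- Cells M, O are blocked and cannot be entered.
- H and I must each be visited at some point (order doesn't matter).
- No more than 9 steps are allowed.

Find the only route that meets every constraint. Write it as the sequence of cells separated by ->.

The budget equals the shortest possible length, so every move has to be on a shortest route through the required cells.
Route from F: down 1 to L, left 4 to H, up 1 to A, right 3 to D — 9 moves in all.
Check: all required cells visited; 9 ≤ 9 moves.

F -> L -> K -> J -> I -> H -> A -> B -> C -> D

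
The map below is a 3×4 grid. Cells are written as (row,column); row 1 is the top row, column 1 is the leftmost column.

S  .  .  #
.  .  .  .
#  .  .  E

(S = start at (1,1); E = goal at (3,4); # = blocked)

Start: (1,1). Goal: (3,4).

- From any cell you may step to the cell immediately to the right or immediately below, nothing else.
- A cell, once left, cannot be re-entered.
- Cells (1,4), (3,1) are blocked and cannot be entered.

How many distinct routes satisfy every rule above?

A right/down-only route from (1,1) to (3,4) makes exactly 2 down-moves and 3 right-moves in some order.
With no other constraints that would be C(5,2) = 10 routes.
Subtract routes through each blocked cell (inclusion–exclusion for overlaps): − through (1,4): 1 − through (3,1): 1 → 8.
That gives 8 routes.

8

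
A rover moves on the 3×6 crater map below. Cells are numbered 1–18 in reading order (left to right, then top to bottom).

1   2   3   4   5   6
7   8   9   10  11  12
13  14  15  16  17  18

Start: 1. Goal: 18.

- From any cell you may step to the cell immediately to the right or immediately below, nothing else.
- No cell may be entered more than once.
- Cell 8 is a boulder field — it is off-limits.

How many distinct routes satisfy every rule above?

11

A right/down-only route from 1 to 18 makes exactly 2 down-moves and 5 right-moves in some order.
With no other constraints that would be C(7,2) = 21 routes.
Subtract routes through each blocked cell (inclusion–exclusion for overlaps): − through 8: 10 → 11.
That gives 11 routes.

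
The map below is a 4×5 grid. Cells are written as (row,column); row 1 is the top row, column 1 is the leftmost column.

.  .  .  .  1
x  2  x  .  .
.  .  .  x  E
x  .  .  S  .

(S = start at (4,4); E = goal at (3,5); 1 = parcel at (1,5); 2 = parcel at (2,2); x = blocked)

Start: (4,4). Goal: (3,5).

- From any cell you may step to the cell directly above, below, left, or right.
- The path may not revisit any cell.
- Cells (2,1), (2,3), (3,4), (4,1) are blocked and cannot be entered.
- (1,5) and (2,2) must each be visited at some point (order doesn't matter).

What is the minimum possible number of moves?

Any route passes through (1,5) and (2,2) in some order between (4,4) and (3,5). Summing Manhattan distances along each leg and taking the cheapest ordering ((4,4) → (2,2) → (1,5) → (3,5)) gives a lower bound of 4 + 4 + 2 = 10 moves.
A route of 10 moves achieves this: (4,4) → (4,3) → (3,3) → (3,2) → (2,2) → (1,2) → (1,3) → (1,4) → (1,5) → (2,5) → (3,5).
Since 10 matches the lower bound, it is optimal.

10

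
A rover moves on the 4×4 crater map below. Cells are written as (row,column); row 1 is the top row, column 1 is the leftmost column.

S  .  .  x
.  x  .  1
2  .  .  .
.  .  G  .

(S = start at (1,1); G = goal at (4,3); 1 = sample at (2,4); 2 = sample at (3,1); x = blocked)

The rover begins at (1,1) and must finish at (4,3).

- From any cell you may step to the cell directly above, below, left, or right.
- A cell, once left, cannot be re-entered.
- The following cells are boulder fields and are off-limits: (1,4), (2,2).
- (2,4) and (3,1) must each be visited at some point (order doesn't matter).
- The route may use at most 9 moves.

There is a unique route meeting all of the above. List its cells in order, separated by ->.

The budget equals the shortest possible length, so every move has to be on a shortest route through the required cells.
Route from (1,1): 2× down (reaching (3,1)), 2× right (reaching (3,3)), up to (2,3), right to (2,4), 2× down (reaching (4,4)), left to (4,3) — 9 moves in all.
Check: all required cells visited; 9 ≤ 9 moves.

(1,1) -> (2,1) -> (3,1) -> (3,2) -> (3,3) -> (2,3) -> (2,4) -> (3,4) -> (4,4) -> (4,3)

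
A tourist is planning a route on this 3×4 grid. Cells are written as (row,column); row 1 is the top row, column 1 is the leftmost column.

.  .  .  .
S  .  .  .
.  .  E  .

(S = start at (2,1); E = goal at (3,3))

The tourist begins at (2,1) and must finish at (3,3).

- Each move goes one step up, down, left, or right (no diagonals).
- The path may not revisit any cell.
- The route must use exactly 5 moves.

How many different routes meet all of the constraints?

6

Need simple routes of exactly 5 moves from (2,1) to (3,3) (Manhattan distance 3, so 1 moves are spent on a detour and 1 undoing it).
Enumerating: (2,1) (1,1) (1,2) (2,2) (3,2) (3,3) | (2,1) (1,1) (1,2) (2,2) (2,3) (3,3) | (2,1) (1,1) (1,2) (1,3) (2,3) (3,3) | (2,1) (3,1) (3,2) (2,2) (2,3) (3,3) | (2,1) (2,2) (1,2) (1,3) (2,3) (3,3) | (2,1) (2,2) (2,3) (2,4) (3,4) (3,3).
That gives 6 routes.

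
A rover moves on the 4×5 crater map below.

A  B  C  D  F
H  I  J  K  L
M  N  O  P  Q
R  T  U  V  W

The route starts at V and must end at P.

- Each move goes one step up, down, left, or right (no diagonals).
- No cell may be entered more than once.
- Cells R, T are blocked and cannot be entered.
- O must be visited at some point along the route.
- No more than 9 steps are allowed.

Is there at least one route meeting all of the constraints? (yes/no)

One route that works: V → U → O → P.

yes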